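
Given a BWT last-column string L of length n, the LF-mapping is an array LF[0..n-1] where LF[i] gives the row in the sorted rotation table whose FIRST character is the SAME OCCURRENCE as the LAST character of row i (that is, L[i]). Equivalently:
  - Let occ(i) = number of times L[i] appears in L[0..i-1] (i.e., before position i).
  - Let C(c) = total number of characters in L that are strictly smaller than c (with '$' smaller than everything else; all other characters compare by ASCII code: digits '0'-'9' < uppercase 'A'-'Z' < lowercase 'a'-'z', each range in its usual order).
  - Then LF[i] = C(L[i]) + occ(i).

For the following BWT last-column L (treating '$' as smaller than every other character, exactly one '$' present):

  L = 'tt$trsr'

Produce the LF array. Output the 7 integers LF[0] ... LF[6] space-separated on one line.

Answer: 4 5 0 6 1 3 2

Derivation:
Char counts: '$':1, 'r':2, 's':1, 't':3
C (first-col start): C('$')=0, C('r')=1, C('s')=3, C('t')=4
L[0]='t': occ=0, LF[0]=C('t')+0=4+0=4
L[1]='t': occ=1, LF[1]=C('t')+1=4+1=5
L[2]='$': occ=0, LF[2]=C('$')+0=0+0=0
L[3]='t': occ=2, LF[3]=C('t')+2=4+2=6
L[4]='r': occ=0, LF[4]=C('r')+0=1+0=1
L[5]='s': occ=0, LF[5]=C('s')+0=3+0=3
L[6]='r': occ=1, LF[6]=C('r')+1=1+1=2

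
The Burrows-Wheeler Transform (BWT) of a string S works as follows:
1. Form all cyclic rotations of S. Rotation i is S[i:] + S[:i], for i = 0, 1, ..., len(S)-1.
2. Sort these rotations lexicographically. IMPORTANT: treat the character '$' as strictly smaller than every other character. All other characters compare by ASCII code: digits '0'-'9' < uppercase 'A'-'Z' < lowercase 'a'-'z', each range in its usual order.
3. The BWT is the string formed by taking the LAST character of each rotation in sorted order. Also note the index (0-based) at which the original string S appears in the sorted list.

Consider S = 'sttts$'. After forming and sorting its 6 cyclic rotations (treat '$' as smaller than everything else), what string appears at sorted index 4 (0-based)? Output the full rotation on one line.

Answer: tts$st

Derivation:
All 6 rotations (rotation i = S[i:]+S[:i]):
  rot[0] = sttts$
  rot[1] = ttts$s
  rot[2] = tts$st
  rot[3] = ts$stt
  rot[4] = s$sttt
  rot[5] = $sttts
Sorted (with $ < everything):
  sorted[0] = $sttts
  sorted[1] = s$sttt
  sorted[2] = sttts$
  sorted[3] = ts$stt
  sorted[4] = tts$st
  sorted[5] = ttts$s
sorted[4] = tts$st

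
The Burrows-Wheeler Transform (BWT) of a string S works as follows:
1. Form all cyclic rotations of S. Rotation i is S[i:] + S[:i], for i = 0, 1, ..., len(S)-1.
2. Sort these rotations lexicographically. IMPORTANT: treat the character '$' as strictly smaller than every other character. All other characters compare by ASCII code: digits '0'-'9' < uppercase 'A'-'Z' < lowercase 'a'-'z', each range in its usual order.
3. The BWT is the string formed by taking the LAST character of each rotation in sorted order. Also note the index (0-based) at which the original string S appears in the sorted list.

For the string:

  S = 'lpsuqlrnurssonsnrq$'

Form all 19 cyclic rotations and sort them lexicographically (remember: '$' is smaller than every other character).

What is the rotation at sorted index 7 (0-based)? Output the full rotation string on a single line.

Answer: psuqlrnurssonsnrq$l

Derivation:
All 19 rotations (rotation i = S[i:]+S[:i]):
  rot[0] = lpsuqlrnurssonsnrq$
  rot[1] = psuqlrnurssonsnrq$l
  rot[2] = suqlrnurssonsnrq$lp
  rot[3] = uqlrnurssonsnrq$lps
  rot[4] = qlrnurssonsnrq$lpsu
  rot[5] = lrnurssonsnrq$lpsuq
  rot[6] = rnurssonsnrq$lpsuql
  rot[7] = nurssonsnrq$lpsuqlr
  rot[8] = urssonsnrq$lpsuqlrn
  rot[9] = rssonsnrq$lpsuqlrnu
  rot[10] = ssonsnrq$lpsuqlrnur
  rot[11] = sonsnrq$lpsuqlrnurs
  rot[12] = onsnrq$lpsuqlrnurss
  rot[13] = nsnrq$lpsuqlrnursso
  rot[14] = snrq$lpsuqlrnursson
  rot[15] = nrq$lpsuqlrnurssons
  rot[16] = rq$lpsuqlrnurssonsn
  rot[17] = q$lpsuqlrnurssonsnr
  rot[18] = $lpsuqlrnurssonsnrq
Sorted (with $ < everything):
  sorted[0] = $lpsuqlrnurssonsnrq
  sorted[1] = lpsuqlrnurssonsnrq$
  sorted[2] = lrnurssonsnrq$lpsuq
  sorted[3] = nrq$lpsuqlrnurssons
  sorted[4] = nsnrq$lpsuqlrnursso
  sorted[5] = nurssonsnrq$lpsuqlr
  sorted[6] = onsnrq$lpsuqlrnurss
  sorted[7] = psuqlrnurssonsnrq$l
  sorted[8] = q$lpsuqlrnurssonsnr
  sorted[9] = qlrnurssonsnrq$lpsu
  sorted[10] = rnurssonsnrq$lpsuql
  sorted[11] = rq$lpsuqlrnurssonsn
  sorted[12] = rssonsnrq$lpsuqlrnu
  sorted[13] = snrq$lpsuqlrnursson
  sorted[14] = sonsnrq$lpsuqlrnurs
  sorted[15] = ssonsnrq$lpsuqlrnur
  sorted[16] = suqlrnurssonsnrq$lp
  sorted[17] = uqlrnurssonsnrq$lps
  sorted[18] = urssonsnrq$lpsuqlrn
sorted[7] = psuqlrnurssonsnrq$l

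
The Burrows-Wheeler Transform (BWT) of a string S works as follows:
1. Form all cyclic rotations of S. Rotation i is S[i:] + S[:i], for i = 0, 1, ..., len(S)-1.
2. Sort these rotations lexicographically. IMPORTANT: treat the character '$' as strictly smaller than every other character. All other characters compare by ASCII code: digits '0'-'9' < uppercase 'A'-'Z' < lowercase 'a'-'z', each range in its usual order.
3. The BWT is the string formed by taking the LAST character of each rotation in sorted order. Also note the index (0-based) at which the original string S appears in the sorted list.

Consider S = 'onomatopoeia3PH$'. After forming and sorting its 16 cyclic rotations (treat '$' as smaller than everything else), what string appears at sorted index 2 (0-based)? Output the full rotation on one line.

All 16 rotations (rotation i = S[i:]+S[:i]):
  rot[0] = onomatopoeia3PH$
  rot[1] = nomatopoeia3PH$o
  rot[2] = omatopoeia3PH$on
  rot[3] = matopoeia3PH$ono
  rot[4] = atopoeia3PH$onom
  rot[5] = topoeia3PH$onoma
  rot[6] = opoeia3PH$onomat
  rot[7] = poeia3PH$onomato
  rot[8] = oeia3PH$onomatop
  rot[9] = eia3PH$onomatopo
  rot[10] = ia3PH$onomatopoe
  rot[11] = a3PH$onomatopoei
  rot[12] = 3PH$onomatopoeia
  rot[13] = PH$onomatopoeia3
  rot[14] = H$onomatopoeia3P
  rot[15] = $onomatopoeia3PH
Sorted (with $ < everything):
  sorted[0] = $onomatopoeia3PH
  sorted[1] = 3PH$onomatopoeia
  sorted[2] = H$onomatopoeia3P
  sorted[3] = PH$onomatopoeia3
  sorted[4] = a3PH$onomatopoei
  sorted[5] = atopoeia3PH$onom
  sorted[6] = eia3PH$onomatopo
  sorted[7] = ia3PH$onomatopoe
  sorted[8] = matopoeia3PH$ono
  sorted[9] = nomatopoeia3PH$o
  sorted[10] = oeia3PH$onomatop
  sorted[11] = omatopoeia3PH$on
  sorted[12] = onomatopoeia3PH$
  sorted[13] = opoeia3PH$onomat
  sorted[14] = poeia3PH$onomato
  sorted[15] = topoeia3PH$onoma
sorted[2] = H$onomatopoeia3P

Answer: H$onomatopoeia3P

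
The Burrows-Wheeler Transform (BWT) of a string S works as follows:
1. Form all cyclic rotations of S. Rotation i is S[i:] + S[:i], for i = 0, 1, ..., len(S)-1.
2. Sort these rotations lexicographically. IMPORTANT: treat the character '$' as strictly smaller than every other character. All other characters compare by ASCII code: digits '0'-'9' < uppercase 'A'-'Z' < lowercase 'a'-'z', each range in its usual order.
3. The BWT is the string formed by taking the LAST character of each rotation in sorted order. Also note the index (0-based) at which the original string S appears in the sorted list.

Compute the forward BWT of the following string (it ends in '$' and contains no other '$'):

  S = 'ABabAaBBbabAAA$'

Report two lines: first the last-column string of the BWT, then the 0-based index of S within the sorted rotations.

Answer: AAAb$baABAbBaaB
4

Derivation:
All 15 rotations (rotation i = S[i:]+S[:i]):
  rot[0] = ABabAaBBbabAAA$
  rot[1] = BabAaBBbabAAA$A
  rot[2] = abAaBBbabAAA$AB
  rot[3] = bAaBBbabAAA$ABa
  rot[4] = AaBBbabAAA$ABab
  rot[5] = aBBbabAAA$ABabA
  rot[6] = BBbabAAA$ABabAa
  rot[7] = BbabAAA$ABabAaB
  rot[8] = babAAA$ABabAaBB
  rot[9] = abAAA$ABabAaBBb
  rot[10] = bAAA$ABabAaBBba
  rot[11] = AAA$ABabAaBBbab
  rot[12] = AA$ABabAaBBbabA
  rot[13] = A$ABabAaBBbabAA
  rot[14] = $ABabAaBBbabAAA
Sorted (with $ < everything):
  sorted[0] = $ABabAaBBbabAAA  (last char: 'A')
  sorted[1] = A$ABabAaBBbabAA  (last char: 'A')
  sorted[2] = AA$ABabAaBBbabA  (last char: 'A')
  sorted[3] = AAA$ABabAaBBbab  (last char: 'b')
  sorted[4] = ABabAaBBbabAAA$  (last char: '$')
  sorted[5] = AaBBbabAAA$ABab  (last char: 'b')
  sorted[6] = BBbabAAA$ABabAa  (last char: 'a')
  sorted[7] = BabAaBBbabAAA$A  (last char: 'A')
  sorted[8] = BbabAAA$ABabAaB  (last char: 'B')
  sorted[9] = aBBbabAAA$ABabA  (last char: 'A')
  sorted[10] = abAAA$ABabAaBBb  (last char: 'b')
  sorted[11] = abAaBBbabAAA$AB  (last char: 'B')
  sorted[12] = bAAA$ABabAaBBba  (last char: 'a')
  sorted[13] = bAaBBbabAAA$ABa  (last char: 'a')
  sorted[14] = babAAA$ABabAaBB  (last char: 'B')
Last column: AAAb$baABAbBaaB
Original string S is at sorted index 4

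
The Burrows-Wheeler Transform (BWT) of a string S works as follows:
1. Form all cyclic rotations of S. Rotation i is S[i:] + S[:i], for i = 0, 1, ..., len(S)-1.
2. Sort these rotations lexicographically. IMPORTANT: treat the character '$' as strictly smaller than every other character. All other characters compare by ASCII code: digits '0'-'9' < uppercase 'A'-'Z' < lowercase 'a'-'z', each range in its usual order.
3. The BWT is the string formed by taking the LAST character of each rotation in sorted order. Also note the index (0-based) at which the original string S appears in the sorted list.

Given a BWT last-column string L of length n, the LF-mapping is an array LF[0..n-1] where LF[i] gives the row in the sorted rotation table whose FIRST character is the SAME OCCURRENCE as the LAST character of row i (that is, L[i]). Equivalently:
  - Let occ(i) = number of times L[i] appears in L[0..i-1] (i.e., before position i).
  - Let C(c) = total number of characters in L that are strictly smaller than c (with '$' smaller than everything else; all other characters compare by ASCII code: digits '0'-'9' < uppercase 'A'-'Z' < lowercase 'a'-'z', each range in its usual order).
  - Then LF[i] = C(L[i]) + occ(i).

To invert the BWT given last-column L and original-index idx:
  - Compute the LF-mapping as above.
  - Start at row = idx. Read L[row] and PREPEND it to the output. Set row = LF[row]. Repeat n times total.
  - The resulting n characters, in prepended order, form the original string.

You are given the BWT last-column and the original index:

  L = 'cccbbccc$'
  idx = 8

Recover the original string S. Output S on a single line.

Answer: ccccbcbc$

Derivation:
LF mapping: 3 4 5 1 2 6 7 8 0
Walk LF starting at row 8, prepending L[row]:
  step 1: row=8, L[8]='$', prepend. Next row=LF[8]=0
  step 2: row=0, L[0]='c', prepend. Next row=LF[0]=3
  step 3: row=3, L[3]='b', prepend. Next row=LF[3]=1
  step 4: row=1, L[1]='c', prepend. Next row=LF[1]=4
  step 5: row=4, L[4]='b', prepend. Next row=LF[4]=2
  step 6: row=2, L[2]='c', prepend. Next row=LF[2]=5
  step 7: row=5, L[5]='c', prepend. Next row=LF[5]=6
  step 8: row=6, L[6]='c', prepend. Next row=LF[6]=7
  step 9: row=7, L[7]='c', prepend. Next row=LF[7]=8
Reversed output: ccccbcbc$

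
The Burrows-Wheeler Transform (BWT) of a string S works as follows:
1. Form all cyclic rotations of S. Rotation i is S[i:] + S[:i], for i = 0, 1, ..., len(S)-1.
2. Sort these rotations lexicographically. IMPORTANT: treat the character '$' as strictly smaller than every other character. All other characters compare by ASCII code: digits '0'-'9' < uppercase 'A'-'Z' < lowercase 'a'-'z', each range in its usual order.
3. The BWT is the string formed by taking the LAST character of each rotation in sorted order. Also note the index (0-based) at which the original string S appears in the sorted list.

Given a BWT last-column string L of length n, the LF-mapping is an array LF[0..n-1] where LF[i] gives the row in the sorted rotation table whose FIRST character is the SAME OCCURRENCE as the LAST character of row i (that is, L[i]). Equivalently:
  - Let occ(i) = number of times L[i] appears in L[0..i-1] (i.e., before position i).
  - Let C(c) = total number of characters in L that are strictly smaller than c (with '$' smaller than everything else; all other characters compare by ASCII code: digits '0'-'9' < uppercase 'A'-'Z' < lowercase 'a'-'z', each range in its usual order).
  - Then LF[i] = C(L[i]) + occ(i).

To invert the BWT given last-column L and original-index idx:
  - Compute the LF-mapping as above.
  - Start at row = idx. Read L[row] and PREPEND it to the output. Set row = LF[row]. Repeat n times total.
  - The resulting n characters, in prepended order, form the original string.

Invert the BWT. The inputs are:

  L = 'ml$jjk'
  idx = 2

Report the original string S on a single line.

LF mapping: 5 4 0 1 2 3
Walk LF starting at row 2, prepending L[row]:
  step 1: row=2, L[2]='$', prepend. Next row=LF[2]=0
  step 2: row=0, L[0]='m', prepend. Next row=LF[0]=5
  step 3: row=5, L[5]='k', prepend. Next row=LF[5]=3
  step 4: row=3, L[3]='j', prepend. Next row=LF[3]=1
  step 5: row=1, L[1]='l', prepend. Next row=LF[1]=4
  step 6: row=4, L[4]='j', prepend. Next row=LF[4]=2
Reversed output: jljkm$

Answer: jljkm$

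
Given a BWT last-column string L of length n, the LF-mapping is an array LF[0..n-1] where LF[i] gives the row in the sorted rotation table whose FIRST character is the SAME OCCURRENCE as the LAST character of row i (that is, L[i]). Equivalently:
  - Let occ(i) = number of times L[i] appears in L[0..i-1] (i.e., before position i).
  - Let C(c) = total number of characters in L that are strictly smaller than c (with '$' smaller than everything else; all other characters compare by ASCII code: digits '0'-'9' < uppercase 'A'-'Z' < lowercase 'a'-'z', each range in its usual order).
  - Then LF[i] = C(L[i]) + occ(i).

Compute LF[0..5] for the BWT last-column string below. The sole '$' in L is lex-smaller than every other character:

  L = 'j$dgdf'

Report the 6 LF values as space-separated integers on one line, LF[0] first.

Answer: 5 0 1 4 2 3

Derivation:
Char counts: '$':1, 'd':2, 'f':1, 'g':1, 'j':1
C (first-col start): C('$')=0, C('d')=1, C('f')=3, C('g')=4, C('j')=5
L[0]='j': occ=0, LF[0]=C('j')+0=5+0=5
L[1]='$': occ=0, LF[1]=C('$')+0=0+0=0
L[2]='d': occ=0, LF[2]=C('d')+0=1+0=1
L[3]='g': occ=0, LF[3]=C('g')+0=4+0=4
L[4]='d': occ=1, LF[4]=C('d')+1=1+1=2
L[5]='f': occ=0, LF[5]=C('f')+0=3+0=3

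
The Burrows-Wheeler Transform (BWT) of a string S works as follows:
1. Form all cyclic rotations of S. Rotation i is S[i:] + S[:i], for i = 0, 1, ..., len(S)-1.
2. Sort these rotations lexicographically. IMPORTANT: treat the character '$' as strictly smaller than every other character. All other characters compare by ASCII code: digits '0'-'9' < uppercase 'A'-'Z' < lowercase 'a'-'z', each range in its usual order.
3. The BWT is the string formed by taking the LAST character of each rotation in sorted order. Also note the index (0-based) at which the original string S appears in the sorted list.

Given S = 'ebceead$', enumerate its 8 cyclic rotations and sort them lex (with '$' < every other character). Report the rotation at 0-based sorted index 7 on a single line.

Answer: eead$ebc

Derivation:
All 8 rotations (rotation i = S[i:]+S[:i]):
  rot[0] = ebceead$
  rot[1] = bceead$e
  rot[2] = ceead$eb
  rot[3] = eead$ebc
  rot[4] = ead$ebce
  rot[5] = ad$ebcee
  rot[6] = d$ebceea
  rot[7] = $ebceead
Sorted (with $ < everything):
  sorted[0] = $ebceead
  sorted[1] = ad$ebcee
  sorted[2] = bceead$e
  sorted[3] = ceead$eb
  sorted[4] = d$ebceea
  sorted[5] = ead$ebce
  sorted[6] = ebceead$
  sorted[7] = eead$ebc
sorted[7] = eead$ebc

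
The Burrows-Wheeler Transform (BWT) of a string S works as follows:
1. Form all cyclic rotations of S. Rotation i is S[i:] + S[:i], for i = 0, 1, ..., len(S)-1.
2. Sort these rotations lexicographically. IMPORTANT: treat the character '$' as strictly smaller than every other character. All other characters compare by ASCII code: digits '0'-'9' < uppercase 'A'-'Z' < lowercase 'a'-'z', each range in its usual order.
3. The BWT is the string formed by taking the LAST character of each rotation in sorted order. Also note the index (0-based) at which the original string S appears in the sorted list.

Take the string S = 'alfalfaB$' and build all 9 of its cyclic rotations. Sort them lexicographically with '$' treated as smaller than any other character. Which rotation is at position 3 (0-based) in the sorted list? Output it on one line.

Answer: alfaB$alf

Derivation:
All 9 rotations (rotation i = S[i:]+S[:i]):
  rot[0] = alfalfaB$
  rot[1] = lfalfaB$a
  rot[2] = falfaB$al
  rot[3] = alfaB$alf
  rot[4] = lfaB$alfa
  rot[5] = faB$alfal
  rot[6] = aB$alfalf
  rot[7] = B$alfalfa
  rot[8] = $alfalfaB
Sorted (with $ < everything):
  sorted[0] = $alfalfaB
  sorted[1] = B$alfalfa
  sorted[2] = aB$alfalf
  sorted[3] = alfaB$alf
  sorted[4] = alfalfaB$
  sorted[5] = faB$alfal
  sorted[6] = falfaB$al
  sorted[7] = lfaB$alfa
  sorted[8] = lfalfaB$a
sorted[3] = alfaB$alf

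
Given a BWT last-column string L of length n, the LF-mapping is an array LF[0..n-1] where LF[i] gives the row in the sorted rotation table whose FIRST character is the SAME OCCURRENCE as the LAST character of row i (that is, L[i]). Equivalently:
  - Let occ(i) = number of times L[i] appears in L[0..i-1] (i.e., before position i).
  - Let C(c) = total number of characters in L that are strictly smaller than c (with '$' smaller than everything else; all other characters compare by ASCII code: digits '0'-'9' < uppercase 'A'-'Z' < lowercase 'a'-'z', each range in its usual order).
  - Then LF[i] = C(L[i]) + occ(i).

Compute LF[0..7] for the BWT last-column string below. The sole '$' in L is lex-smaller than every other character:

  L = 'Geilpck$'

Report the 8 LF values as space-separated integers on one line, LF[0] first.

Char counts: '$':1, 'G':1, 'c':1, 'e':1, 'i':1, 'k':1, 'l':1, 'p':1
C (first-col start): C('$')=0, C('G')=1, C('c')=2, C('e')=3, C('i')=4, C('k')=5, C('l')=6, C('p')=7
L[0]='G': occ=0, LF[0]=C('G')+0=1+0=1
L[1]='e': occ=0, LF[1]=C('e')+0=3+0=3
L[2]='i': occ=0, LF[2]=C('i')+0=4+0=4
L[3]='l': occ=0, LF[3]=C('l')+0=6+0=6
L[4]='p': occ=0, LF[4]=C('p')+0=7+0=7
L[5]='c': occ=0, LF[5]=C('c')+0=2+0=2
L[6]='k': occ=0, LF[6]=C('k')+0=5+0=5
L[7]='$': occ=0, LF[7]=C('$')+0=0+0=0

Answer: 1 3 4 6 7 2 5 0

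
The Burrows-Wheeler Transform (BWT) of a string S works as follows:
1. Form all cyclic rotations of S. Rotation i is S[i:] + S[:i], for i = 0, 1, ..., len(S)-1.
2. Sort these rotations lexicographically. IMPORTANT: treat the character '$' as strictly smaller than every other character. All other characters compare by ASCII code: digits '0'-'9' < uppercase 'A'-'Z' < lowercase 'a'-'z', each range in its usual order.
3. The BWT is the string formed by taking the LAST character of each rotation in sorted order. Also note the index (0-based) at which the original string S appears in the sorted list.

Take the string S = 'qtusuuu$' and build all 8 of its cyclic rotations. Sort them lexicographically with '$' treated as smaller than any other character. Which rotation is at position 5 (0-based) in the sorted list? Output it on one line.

Answer: usuuu$qt

Derivation:
All 8 rotations (rotation i = S[i:]+S[:i]):
  rot[0] = qtusuuu$
  rot[1] = tusuuu$q
  rot[2] = usuuu$qt
  rot[3] = suuu$qtu
  rot[4] = uuu$qtus
  rot[5] = uu$qtusu
  rot[6] = u$qtusuu
  rot[7] = $qtusuuu
Sorted (with $ < everything):
  sorted[0] = $qtusuuu
  sorted[1] = qtusuuu$
  sorted[2] = suuu$qtu
  sorted[3] = tusuuu$q
  sorted[4] = u$qtusuu
  sorted[5] = usuuu$qt
  sorted[6] = uu$qtusu
  sorted[7] = uuu$qtus
sorted[5] = usuuu$qt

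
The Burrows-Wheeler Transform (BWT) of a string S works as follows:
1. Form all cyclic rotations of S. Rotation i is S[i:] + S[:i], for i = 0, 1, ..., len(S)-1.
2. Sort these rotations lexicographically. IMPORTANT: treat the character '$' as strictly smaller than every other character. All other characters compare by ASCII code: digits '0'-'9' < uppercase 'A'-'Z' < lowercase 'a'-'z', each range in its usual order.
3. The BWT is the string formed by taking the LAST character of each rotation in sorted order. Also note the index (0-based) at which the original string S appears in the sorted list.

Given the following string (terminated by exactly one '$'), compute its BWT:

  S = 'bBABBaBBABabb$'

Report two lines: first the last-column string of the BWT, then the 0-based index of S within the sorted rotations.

All 14 rotations (rotation i = S[i:]+S[:i]):
  rot[0] = bBABBaBBABabb$
  rot[1] = BABBaBBABabb$b
  rot[2] = ABBaBBABabb$bB
  rot[3] = BBaBBABabb$bBA
  rot[4] = BaBBABabb$bBAB
  rot[5] = aBBABabb$bBABB
  rot[6] = BBABabb$bBABBa
  rot[7] = BABabb$bBABBaB
  rot[8] = ABabb$bBABBaBB
  rot[9] = Babb$bBABBaBBA
  rot[10] = abb$bBABBaBBAB
  rot[11] = bb$bBABBaBBABa
  rot[12] = b$bBABBaBBABab
  rot[13] = $bBABBaBBABabb
Sorted (with $ < everything):
  sorted[0] = $bBABBaBBABabb  (last char: 'b')
  sorted[1] = ABBaBBABabb$bB  (last char: 'B')
  sorted[2] = ABabb$bBABBaBB  (last char: 'B')
  sorted[3] = BABBaBBABabb$b  (last char: 'b')
  sorted[4] = BABabb$bBABBaB  (last char: 'B')
  sorted[5] = BBABabb$bBABBa  (last char: 'a')
  sorted[6] = BBaBBABabb$bBA  (last char: 'A')
  sorted[7] = BaBBABabb$bBAB  (last char: 'B')
  sorted[8] = Babb$bBABBaBBA  (last char: 'A')
  sorted[9] = aBBABabb$bBABB  (last char: 'B')
  sorted[10] = abb$bBABBaBBAB  (last char: 'B')
  sorted[11] = b$bBABBaBBABab  (last char: 'b')
  sorted[12] = bBABBaBBABabb$  (last char: '$')
  sorted[13] = bb$bBABBaBBABa  (last char: 'a')
Last column: bBBbBaABABBb$a
Original string S is at sorted index 12

Answer: bBBbBaABABBb$a
12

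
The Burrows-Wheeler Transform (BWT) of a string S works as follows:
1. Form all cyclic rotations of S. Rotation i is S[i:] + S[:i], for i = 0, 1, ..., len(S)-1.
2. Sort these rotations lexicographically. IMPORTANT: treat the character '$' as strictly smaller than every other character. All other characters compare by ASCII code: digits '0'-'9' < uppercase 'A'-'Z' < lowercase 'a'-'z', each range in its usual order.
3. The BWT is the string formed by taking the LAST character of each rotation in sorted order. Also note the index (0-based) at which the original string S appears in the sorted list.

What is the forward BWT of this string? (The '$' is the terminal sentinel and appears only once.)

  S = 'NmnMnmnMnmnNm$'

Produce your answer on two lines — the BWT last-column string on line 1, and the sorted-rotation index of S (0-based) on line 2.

All 14 rotations (rotation i = S[i:]+S[:i]):
  rot[0] = NmnMnmnMnmnNm$
  rot[1] = mnMnmnMnmnNm$N
  rot[2] = nMnmnMnmnNm$Nm
  rot[3] = MnmnMnmnNm$Nmn
  rot[4] = nmnMnmnNm$NmnM
  rot[5] = mnMnmnNm$NmnMn
  rot[6] = nMnmnNm$NmnMnm
  rot[7] = MnmnNm$NmnMnmn
  rot[8] = nmnNm$NmnMnmnM
  rot[9] = mnNm$NmnMnmnMn
  rot[10] = nNm$NmnMnmnMnm
  rot[11] = Nm$NmnMnmnMnmn
  rot[12] = m$NmnMnmnMnmnN
  rot[13] = $NmnMnmnMnmnNm
Sorted (with $ < everything):
  sorted[0] = $NmnMnmnMnmnNm  (last char: 'm')
  sorted[1] = MnmnMnmnNm$Nmn  (last char: 'n')
  sorted[2] = MnmnNm$NmnMnmn  (last char: 'n')
  sorted[3] = Nm$NmnMnmnMnmn  (last char: 'n')
  sorted[4] = NmnMnmnMnmnNm$  (last char: '$')
  sorted[5] = m$NmnMnmnMnmnN  (last char: 'N')
  sorted[6] = mnMnmnMnmnNm$N  (last char: 'N')
  sorted[7] = mnMnmnNm$NmnMn  (last char: 'n')
  sorted[8] = mnNm$NmnMnmnMn  (last char: 'n')
  sorted[9] = nMnmnMnmnNm$Nm  (last char: 'm')
  sorted[10] = nMnmnNm$NmnMnm  (last char: 'm')
  sorted[11] = nNm$NmnMnmnMnm  (last char: 'm')
  sorted[12] = nmnMnmnNm$NmnM  (last char: 'M')
  sorted[13] = nmnNm$NmnMnmnM  (last char: 'M')
Last column: mnnn$NNnnmmmMM
Original string S is at sorted index 4

Answer: mnnn$NNnnmmmMM
4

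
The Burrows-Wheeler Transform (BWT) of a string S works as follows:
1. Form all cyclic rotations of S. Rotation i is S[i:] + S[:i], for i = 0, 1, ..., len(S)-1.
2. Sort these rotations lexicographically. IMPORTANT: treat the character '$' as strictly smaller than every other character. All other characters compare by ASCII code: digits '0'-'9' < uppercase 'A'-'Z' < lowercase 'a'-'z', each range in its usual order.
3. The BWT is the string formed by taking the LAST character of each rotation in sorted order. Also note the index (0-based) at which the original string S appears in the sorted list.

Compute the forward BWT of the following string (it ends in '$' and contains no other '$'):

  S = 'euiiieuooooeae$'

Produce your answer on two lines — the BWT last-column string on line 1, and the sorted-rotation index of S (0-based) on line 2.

Answer: eeao$iiiuooouee
4

Derivation:
All 15 rotations (rotation i = S[i:]+S[:i]):
  rot[0] = euiiieuooooeae$
  rot[1] = uiiieuooooeae$e
  rot[2] = iiieuooooeae$eu
  rot[3] = iieuooooeae$eui
  rot[4] = ieuooooeae$euii
  rot[5] = euooooeae$euiii
  rot[6] = uooooeae$euiiie
  rot[7] = ooooeae$euiiieu
  rot[8] = oooeae$euiiieuo
  rot[9] = ooeae$euiiieuoo
  rot[10] = oeae$euiiieuooo
  rot[11] = eae$euiiieuoooo
  rot[12] = ae$euiiieuooooe
  rot[13] = e$euiiieuooooea
  rot[14] = $euiiieuooooeae
Sorted (with $ < everything):
  sorted[0] = $euiiieuooooeae  (last char: 'e')
  sorted[1] = ae$euiiieuooooe  (last char: 'e')
  sorted[2] = e$euiiieuooooea  (last char: 'a')
  sorted[3] = eae$euiiieuoooo  (last char: 'o')
  sorted[4] = euiiieuooooeae$  (last char: '$')
  sorted[5] = euooooeae$euiii  (last char: 'i')
  sorted[6] = ieuooooeae$euii  (last char: 'i')
  sorted[7] = iieuooooeae$eui  (last char: 'i')
  sorted[8] = iiieuooooeae$eu  (last char: 'u')
  sorted[9] = oeae$euiiieuooo  (last char: 'o')
  sorted[10] = ooeae$euiiieuoo  (last char: 'o')
  sorted[11] = oooeae$euiiieuo  (last char: 'o')
  sorted[12] = ooooeae$euiiieu  (last char: 'u')
  sorted[13] = uiiieuooooeae$e  (last char: 'e')
  sorted[14] = uooooeae$euiiie  (last char: 'e')
Last column: eeao$iiiuooouee
Original string S is at sorted index 4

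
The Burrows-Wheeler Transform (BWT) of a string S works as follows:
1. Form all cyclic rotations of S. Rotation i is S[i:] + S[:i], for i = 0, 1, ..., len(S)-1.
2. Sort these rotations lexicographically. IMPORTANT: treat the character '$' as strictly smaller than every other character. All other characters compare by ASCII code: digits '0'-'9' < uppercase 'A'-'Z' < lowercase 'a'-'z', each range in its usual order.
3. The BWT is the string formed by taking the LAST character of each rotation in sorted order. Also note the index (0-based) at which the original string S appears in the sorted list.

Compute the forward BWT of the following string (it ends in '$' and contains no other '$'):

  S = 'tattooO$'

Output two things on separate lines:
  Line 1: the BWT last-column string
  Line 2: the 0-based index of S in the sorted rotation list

Answer: Ootot$ta
5

Derivation:
All 8 rotations (rotation i = S[i:]+S[:i]):
  rot[0] = tattooO$
  rot[1] = attooO$t
  rot[2] = ttooO$ta
  rot[3] = tooO$tat
  rot[4] = ooO$tatt
  rot[5] = oO$tatto
  rot[6] = O$tattoo
  rot[7] = $tattooO
Sorted (with $ < everything):
  sorted[0] = $tattooO  (last char: 'O')
  sorted[1] = O$tattoo  (last char: 'o')
  sorted[2] = attooO$t  (last char: 't')
  sorted[3] = oO$tatto  (last char: 'o')
  sorted[4] = ooO$tatt  (last char: 't')
  sorted[5] = tattooO$  (last char: '$')
  sorted[6] = tooO$tat  (last char: 't')
  sorted[7] = ttooO$ta  (last char: 'a')
Last column: Ootot$ta
Original string S is at sorted index 5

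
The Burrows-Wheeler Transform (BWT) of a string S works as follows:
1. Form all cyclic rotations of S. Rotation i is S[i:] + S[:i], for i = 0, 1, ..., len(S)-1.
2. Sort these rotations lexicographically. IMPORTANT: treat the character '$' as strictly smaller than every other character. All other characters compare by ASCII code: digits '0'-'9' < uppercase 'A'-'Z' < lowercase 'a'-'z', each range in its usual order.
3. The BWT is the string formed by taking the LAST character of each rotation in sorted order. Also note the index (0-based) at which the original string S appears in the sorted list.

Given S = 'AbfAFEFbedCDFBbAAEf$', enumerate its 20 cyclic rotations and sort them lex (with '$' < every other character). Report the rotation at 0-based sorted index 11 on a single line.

All 20 rotations (rotation i = S[i:]+S[:i]):
  rot[0] = AbfAFEFbedCDFBbAAEf$
  rot[1] = bfAFEFbedCDFBbAAEf$A
  rot[2] = fAFEFbedCDFBbAAEf$Ab
  rot[3] = AFEFbedCDFBbAAEf$Abf
  rot[4] = FEFbedCDFBbAAEf$AbfA
  rot[5] = EFbedCDFBbAAEf$AbfAF
  rot[6] = FbedCDFBbAAEf$AbfAFE
  rot[7] = bedCDFBbAAEf$AbfAFEF
  rot[8] = edCDFBbAAEf$AbfAFEFb
  rot[9] = dCDFBbAAEf$AbfAFEFbe
  rot[10] = CDFBbAAEf$AbfAFEFbed
  rot[11] = DFBbAAEf$AbfAFEFbedC
  rot[12] = FBbAAEf$AbfAFEFbedCD
  rot[13] = BbAAEf$AbfAFEFbedCDF
  rot[14] = bAAEf$AbfAFEFbedCDFB
  rot[15] = AAEf$AbfAFEFbedCDFBb
  rot[16] = AEf$AbfAFEFbedCDFBbA
  rot[17] = Ef$AbfAFEFbedCDFBbAA
  rot[18] = f$AbfAFEFbedCDFBbAAE
  rot[19] = $AbfAFEFbedCDFBbAAEf
Sorted (with $ < everything):
  sorted[0] = $AbfAFEFbedCDFBbAAEf
  sorted[1] = AAEf$AbfAFEFbedCDFBb
  sorted[2] = AEf$AbfAFEFbedCDFBbA
  sorted[3] = AFEFbedCDFBbAAEf$Abf
  sorted[4] = AbfAFEFbedCDFBbAAEf$
  sorted[5] = BbAAEf$AbfAFEFbedCDF
  sorted[6] = CDFBbAAEf$AbfAFEFbed
  sorted[7] = DFBbAAEf$AbfAFEFbedC
  sorted[8] = EFbedCDFBbAAEf$AbfAF
  sorted[9] = Ef$AbfAFEFbedCDFBbAA
  sorted[10] = FBbAAEf$AbfAFEFbedCD
  sorted[11] = FEFbedCDFBbAAEf$AbfA
  sorted[12] = FbedCDFBbAAEf$AbfAFE
  sorted[13] = bAAEf$AbfAFEFbedCDFB
  sorted[14] = bedCDFBbAAEf$AbfAFEF
  sorted[15] = bfAFEFbedCDFBbAAEf$A
  sorted[16] = dCDFBbAAEf$AbfAFEFbe
  sorted[17] = edCDFBbAAEf$AbfAFEFb
  sorted[18] = f$AbfAFEFbedCDFBbAAE
  sorted[19] = fAFEFbedCDFBbAAEf$Ab
sorted[11] = FEFbedCDFBbAAEf$AbfA

Answer: FEFbedCDFBbAAEf$AbfA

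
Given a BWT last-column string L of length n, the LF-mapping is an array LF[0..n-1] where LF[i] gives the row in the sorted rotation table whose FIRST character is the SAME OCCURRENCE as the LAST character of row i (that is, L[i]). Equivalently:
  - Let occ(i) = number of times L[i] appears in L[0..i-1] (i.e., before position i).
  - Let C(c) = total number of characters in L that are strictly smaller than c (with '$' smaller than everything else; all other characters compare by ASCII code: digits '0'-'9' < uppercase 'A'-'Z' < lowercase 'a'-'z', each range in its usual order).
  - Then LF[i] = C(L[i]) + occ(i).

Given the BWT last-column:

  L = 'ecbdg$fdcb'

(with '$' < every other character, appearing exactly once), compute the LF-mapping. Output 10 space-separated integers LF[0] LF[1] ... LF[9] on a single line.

Char counts: '$':1, 'b':2, 'c':2, 'd':2, 'e':1, 'f':1, 'g':1
C (first-col start): C('$')=0, C('b')=1, C('c')=3, C('d')=5, C('e')=7, C('f')=8, C('g')=9
L[0]='e': occ=0, LF[0]=C('e')+0=7+0=7
L[1]='c': occ=0, LF[1]=C('c')+0=3+0=3
L[2]='b': occ=0, LF[2]=C('b')+0=1+0=1
L[3]='d': occ=0, LF[3]=C('d')+0=5+0=5
L[4]='g': occ=0, LF[4]=C('g')+0=9+0=9
L[5]='$': occ=0, LF[5]=C('$')+0=0+0=0
L[6]='f': occ=0, LF[6]=C('f')+0=8+0=8
L[7]='d': occ=1, LF[7]=C('d')+1=5+1=6
L[8]='c': occ=1, LF[8]=C('c')+1=3+1=4
L[9]='b': occ=1, LF[9]=C('b')+1=1+1=2

Answer: 7 3 1 5 9 0 8 6 4 2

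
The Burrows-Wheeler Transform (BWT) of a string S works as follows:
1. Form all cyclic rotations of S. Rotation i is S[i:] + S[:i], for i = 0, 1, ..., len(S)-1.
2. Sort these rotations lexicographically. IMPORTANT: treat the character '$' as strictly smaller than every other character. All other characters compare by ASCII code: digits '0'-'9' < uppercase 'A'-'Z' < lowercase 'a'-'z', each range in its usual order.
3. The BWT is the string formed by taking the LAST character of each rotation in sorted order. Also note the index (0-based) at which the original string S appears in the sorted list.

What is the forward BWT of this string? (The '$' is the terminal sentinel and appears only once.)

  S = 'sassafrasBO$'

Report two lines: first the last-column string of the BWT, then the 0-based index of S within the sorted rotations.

All 12 rotations (rotation i = S[i:]+S[:i]):
  rot[0] = sassafrasBO$
  rot[1] = assafrasBO$s
  rot[2] = ssafrasBO$sa
  rot[3] = safrasBO$sas
  rot[4] = afrasBO$sass
  rot[5] = frasBO$sassa
  rot[6] = rasBO$sassaf
  rot[7] = asBO$sassafr
  rot[8] = sBO$sassafra
  rot[9] = BO$sassafras
  rot[10] = O$sassafrasB
  rot[11] = $sassafrasBO
Sorted (with $ < everything):
  sorted[0] = $sassafrasBO  (last char: 'O')
  sorted[1] = BO$sassafras  (last char: 's')
  sorted[2] = O$sassafrasB  (last char: 'B')
  sorted[3] = afrasBO$sass  (last char: 's')
  sorted[4] = asBO$sassafr  (last char: 'r')
  sorted[5] = assafrasBO$s  (last char: 's')
  sorted[6] = frasBO$sassa  (last char: 'a')
  sorted[7] = rasBO$sassaf  (last char: 'f')
  sorted[8] = sBO$sassafra  (last char: 'a')
  sorted[9] = safrasBO$sas  (last char: 's')
  sorted[10] = sassafrasBO$  (last char: '$')
  sorted[11] = ssafrasBO$sa  (last char: 'a')
Last column: OsBsrsafas$a
Original string S is at sorted index 10

Answer: OsBsrsafas$a
10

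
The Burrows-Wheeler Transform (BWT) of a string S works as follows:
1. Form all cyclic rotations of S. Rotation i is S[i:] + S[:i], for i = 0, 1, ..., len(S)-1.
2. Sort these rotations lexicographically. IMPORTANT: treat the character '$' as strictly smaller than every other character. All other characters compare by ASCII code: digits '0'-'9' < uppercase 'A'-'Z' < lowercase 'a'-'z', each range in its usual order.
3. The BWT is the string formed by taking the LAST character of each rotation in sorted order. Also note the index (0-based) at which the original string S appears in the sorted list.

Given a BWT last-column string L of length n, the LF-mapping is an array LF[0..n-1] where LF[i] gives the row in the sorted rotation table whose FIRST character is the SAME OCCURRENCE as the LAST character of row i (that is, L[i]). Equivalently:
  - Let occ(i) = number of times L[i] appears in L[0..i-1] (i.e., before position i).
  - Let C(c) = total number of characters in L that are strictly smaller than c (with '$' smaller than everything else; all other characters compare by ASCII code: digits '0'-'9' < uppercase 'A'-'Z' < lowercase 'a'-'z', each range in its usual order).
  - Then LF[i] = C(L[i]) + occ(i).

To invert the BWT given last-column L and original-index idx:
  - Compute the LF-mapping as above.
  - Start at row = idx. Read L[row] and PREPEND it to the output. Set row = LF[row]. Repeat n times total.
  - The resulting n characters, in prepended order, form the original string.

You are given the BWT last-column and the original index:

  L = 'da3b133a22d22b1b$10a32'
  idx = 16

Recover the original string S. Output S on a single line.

Answer: aba2322322d311b1a0b3d$

Derivation:
LF mapping: 20 14 10 17 2 11 12 15 5 6 21 7 8 18 3 19 0 4 1 16 13 9
Walk LF starting at row 16, prepending L[row]:
  step 1: row=16, L[16]='$', prepend. Next row=LF[16]=0
  step 2: row=0, L[0]='d', prepend. Next row=LF[0]=20
  step 3: row=20, L[20]='3', prepend. Next row=LF[20]=13
  step 4: row=13, L[13]='b', prepend. Next row=LF[13]=18
  step 5: row=18, L[18]='0', prepend. Next row=LF[18]=1
  step 6: row=1, L[1]='a', prepend. Next row=LF[1]=14
  step 7: row=14, L[14]='1', prepend. Next row=LF[14]=3
  step 8: row=3, L[3]='b', prepend. Next row=LF[3]=17
  step 9: row=17, L[17]='1', prepend. Next row=LF[17]=4
  step 10: row=4, L[4]='1', prepend. Next row=LF[4]=2
  step 11: row=2, L[2]='3', prepend. Next row=LF[2]=10
  step 12: row=10, L[10]='d', prepend. Next row=LF[10]=21
  step 13: row=21, L[21]='2', prepend. Next row=LF[21]=9
  step 14: row=9, L[9]='2', prepend. Next row=LF[9]=6
  step 15: row=6, L[6]='3', prepend. Next row=LF[6]=12
  step 16: row=12, L[12]='2', prepend. Next row=LF[12]=8
  step 17: row=8, L[8]='2', prepend. Next row=LF[8]=5
  step 18: row=5, L[5]='3', prepend. Next row=LF[5]=11
  step 19: row=11, L[11]='2', prepend. Next row=LF[11]=7
  step 20: row=7, L[7]='a', prepend. Next row=LF[7]=15
  step 21: row=15, L[15]='b', prepend. Next row=LF[15]=19
  step 22: row=19, L[19]='a', prepend. Next row=LF[19]=16
Reversed output: aba2322322d311b1a0b3d$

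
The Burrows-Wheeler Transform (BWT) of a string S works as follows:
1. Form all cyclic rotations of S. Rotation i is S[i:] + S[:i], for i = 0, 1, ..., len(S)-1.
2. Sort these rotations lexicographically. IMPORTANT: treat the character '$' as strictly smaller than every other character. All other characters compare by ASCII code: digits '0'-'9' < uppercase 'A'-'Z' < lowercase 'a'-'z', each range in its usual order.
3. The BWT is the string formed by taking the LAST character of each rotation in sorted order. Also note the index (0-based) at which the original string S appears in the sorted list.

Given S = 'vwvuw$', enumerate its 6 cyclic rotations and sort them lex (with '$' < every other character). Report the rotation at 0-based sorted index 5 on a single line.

All 6 rotations (rotation i = S[i:]+S[:i]):
  rot[0] = vwvuw$
  rot[1] = wvuw$v
  rot[2] = vuw$vw
  rot[3] = uw$vwv
  rot[4] = w$vwvu
  rot[5] = $vwvuw
Sorted (with $ < everything):
  sorted[0] = $vwvuw
  sorted[1] = uw$vwv
  sorted[2] = vuw$vw
  sorted[3] = vwvuw$
  sorted[4] = w$vwvu
  sorted[5] = wvuw$v
sorted[5] = wvuw$v

Answer: wvuw$v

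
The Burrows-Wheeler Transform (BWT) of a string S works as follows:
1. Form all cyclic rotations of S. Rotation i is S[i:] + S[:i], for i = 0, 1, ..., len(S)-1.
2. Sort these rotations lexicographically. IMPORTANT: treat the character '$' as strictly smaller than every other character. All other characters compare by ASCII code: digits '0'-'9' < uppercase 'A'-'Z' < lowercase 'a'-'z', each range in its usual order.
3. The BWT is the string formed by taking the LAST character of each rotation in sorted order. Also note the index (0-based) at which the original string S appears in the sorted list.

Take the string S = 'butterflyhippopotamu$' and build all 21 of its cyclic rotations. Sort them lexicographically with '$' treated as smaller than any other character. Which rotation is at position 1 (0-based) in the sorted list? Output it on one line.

Answer: amu$butterflyhippopot

Derivation:
All 21 rotations (rotation i = S[i:]+S[:i]):
  rot[0] = butterflyhippopotamu$
  rot[1] = utterflyhippopotamu$b
  rot[2] = tterflyhippopotamu$bu
  rot[3] = terflyhippopotamu$but
  rot[4] = erflyhippopotamu$butt
  rot[5] = rflyhippopotamu$butte
  rot[6] = flyhippopotamu$butter
  rot[7] = lyhippopotamu$butterf
  rot[8] = yhippopotamu$butterfl
  rot[9] = hippopotamu$butterfly
  rot[10] = ippopotamu$butterflyh
  rot[11] = ppopotamu$butterflyhi
  rot[12] = popotamu$butterflyhip
  rot[13] = opotamu$butterflyhipp
  rot[14] = potamu$butterflyhippo
  rot[15] = otamu$butterflyhippop
  rot[16] = tamu$butterflyhippopo
  rot[17] = amu$butterflyhippopot
  rot[18] = mu$butterflyhippopota
  rot[19] = u$butterflyhippopotam
  rot[20] = $butterflyhippopotamu
Sorted (with $ < everything):
  sorted[0] = $butterflyhippopotamu
  sorted[1] = amu$butterflyhippopot
  sorted[2] = butterflyhippopotamu$
  sorted[3] = erflyhippopotamu$butt
  sorted[4] = flyhippopotamu$butter
  sorted[5] = hippopotamu$butterfly
  sorted[6] = ippopotamu$butterflyh
  sorted[7] = lyhippopotamu$butterf
  sorted[8] = mu$butterflyhippopota
  sorted[9] = opotamu$butterflyhipp
  sorted[10] = otamu$butterflyhippop
  sorted[11] = popotamu$butterflyhip
  sorted[12] = potamu$butterflyhippo
  sorted[13] = ppopotamu$butterflyhi
  sorted[14] = rflyhippopotamu$butte
  sorted[15] = tamu$butterflyhippopo
  sorted[16] = terflyhippopotamu$but
  sorted[17] = tterflyhippopotamu$bu
  sorted[18] = u$butterflyhippopotam
  sorted[19] = utterflyhippopotamu$b
  sorted[20] = yhippopotamu$butterfl
sorted[1] = amu$butterflyhippopot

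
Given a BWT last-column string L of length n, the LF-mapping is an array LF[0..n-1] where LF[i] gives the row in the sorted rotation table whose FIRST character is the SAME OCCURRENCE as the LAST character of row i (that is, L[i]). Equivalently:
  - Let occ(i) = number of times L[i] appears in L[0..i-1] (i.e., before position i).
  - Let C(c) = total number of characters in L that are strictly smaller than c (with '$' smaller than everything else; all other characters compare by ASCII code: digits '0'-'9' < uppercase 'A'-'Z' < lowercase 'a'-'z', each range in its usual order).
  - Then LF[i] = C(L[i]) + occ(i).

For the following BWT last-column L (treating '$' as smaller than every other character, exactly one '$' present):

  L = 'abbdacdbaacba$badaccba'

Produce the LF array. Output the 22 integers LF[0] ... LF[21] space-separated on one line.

Char counts: '$':1, 'a':8, 'b':6, 'c':4, 'd':3
C (first-col start): C('$')=0, C('a')=1, C('b')=9, C('c')=15, C('d')=19
L[0]='a': occ=0, LF[0]=C('a')+0=1+0=1
L[1]='b': occ=0, LF[1]=C('b')+0=9+0=9
L[2]='b': occ=1, LF[2]=C('b')+1=9+1=10
L[3]='d': occ=0, LF[3]=C('d')+0=19+0=19
L[4]='a': occ=1, LF[4]=C('a')+1=1+1=2
L[5]='c': occ=0, LF[5]=C('c')+0=15+0=15
L[6]='d': occ=1, LF[6]=C('d')+1=19+1=20
L[7]='b': occ=2, LF[7]=C('b')+2=9+2=11
L[8]='a': occ=2, LF[8]=C('a')+2=1+2=3
L[9]='a': occ=3, LF[9]=C('a')+3=1+3=4
L[10]='c': occ=1, LF[10]=C('c')+1=15+1=16
L[11]='b': occ=3, LF[11]=C('b')+3=9+3=12
L[12]='a': occ=4, LF[12]=C('a')+4=1+4=5
L[13]='$': occ=0, LF[13]=C('$')+0=0+0=0
L[14]='b': occ=4, LF[14]=C('b')+4=9+4=13
L[15]='a': occ=5, LF[15]=C('a')+5=1+5=6
L[16]='d': occ=2, LF[16]=C('d')+2=19+2=21
L[17]='a': occ=6, LF[17]=C('a')+6=1+6=7
L[18]='c': occ=2, LF[18]=C('c')+2=15+2=17
L[19]='c': occ=3, LF[19]=C('c')+3=15+3=18
L[20]='b': occ=5, LF[20]=C('b')+5=9+5=14
L[21]='a': occ=7, LF[21]=C('a')+7=1+7=8

Answer: 1 9 10 19 2 15 20 11 3 4 16 12 5 0 13 6 21 7 17 18 14 8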